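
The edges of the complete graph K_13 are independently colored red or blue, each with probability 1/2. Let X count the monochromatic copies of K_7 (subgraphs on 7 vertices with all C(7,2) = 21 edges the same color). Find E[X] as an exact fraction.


Let X = Σ_S X_S over the C(13, 7) = 1716 subsets S of size 7, where X_S = 1 if the K_7 on S is monochromatic.
For a fixed S, the K_7 on S has C(7, 2) = 21 edges. P[all 21 edges red] = (1/2)^21, and likewise for blue, so P[monochromatic] = 2·(1/2)^21 = 2^{1 − 21} = 1/1048576.
Summing: E[X] = C(13, 7) · 2^{1 − 21} = 1716 · 1/1048576 = 429/262144.
Numerically: E[X] ≈ 0.002.

E[X] = C(13,7)·2^(1−C(7,2)) = 429/262144 ≈ 0.002.


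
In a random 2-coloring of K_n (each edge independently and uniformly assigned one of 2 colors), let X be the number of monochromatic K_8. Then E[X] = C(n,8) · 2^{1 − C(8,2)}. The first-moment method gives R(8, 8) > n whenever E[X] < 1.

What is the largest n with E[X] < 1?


We need C(n, 8) · 2^{1 − 28} < 1, i.e. C(n, 8) < 2^{28 − 1} = 134217728.
Check values of n near the boundary:
  n = 41: C(41, 8) = 95548245; 95548245 < 134217728? YES
  n = 42: C(42, 8) = 118030185; 118030185 < 134217728? YES
  n = 43: C(43, 8) = 145008513; 145008513 < 134217728? NO
  n = 44: C(44, 8) = 177232627; 177232627 < 134217728? NO
The largest n with C(n, 8) < 134217728 is n = 42 (where E[X] = 118030185/134217728 ≈ 0.879393). Hence R(8, 8) > 42, i.e. R(8, 8) ≥ 43.

Largest n = 42; hence R(8, 8) > 42.


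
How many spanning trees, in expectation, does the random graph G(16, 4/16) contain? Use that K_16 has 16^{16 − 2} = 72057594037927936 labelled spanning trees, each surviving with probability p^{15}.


K_16 has 16^{16 − 2} = 72057594037927936 labelled spanning trees.
For each such spanning tree H, let X_H = 1 if all 15 edges of H are present in G. Then P[X_H = 1] = p^{15} = (1/4)^{15} = 1/1073741824.
Summing the indicators: E[X] = Σ_H E[X_H] = 72057594037927936 · p^{15} = 72057594037927936 · 1/1073741824 = 67108864.
Numerically: E[X] ≈ 6.7109e+07.

E[X] = 72057594037927936 · (1/4)^{15} = 67108864 ≈ 6.7109e+07.


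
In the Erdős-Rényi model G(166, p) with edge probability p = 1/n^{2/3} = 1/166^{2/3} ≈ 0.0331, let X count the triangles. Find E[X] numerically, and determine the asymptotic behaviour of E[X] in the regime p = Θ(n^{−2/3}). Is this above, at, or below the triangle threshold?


Number of potential triangles: C(166, 3) = 748660.
Each occurs with probability p³ ≈ (0.0331)³ ≈ 3.62897e-05.
By linearity: E[X] = C(166, 3)·p³ ≈ 748660 · 3.62897e-05 ≈ 27.169.
Since α = 2/3 < 1, p = c/n^{2/3} ≫ 1/n is above the triangle threshold p ~ 1/n. Asymptotically E[X] ~ (c³/6)·n^{3(1−α)} = (1³/6)·n^{1} → ∞; triangles are abundant w.h.p.

E[X] ≈ 27.169; in regime p = Θ(1/n^{2/3}) E[X] diverges (above the triangle threshold p ~ 1/n).


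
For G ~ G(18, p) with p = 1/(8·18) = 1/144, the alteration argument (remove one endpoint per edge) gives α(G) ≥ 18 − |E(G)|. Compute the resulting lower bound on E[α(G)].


E[|E(G)|] = C(18, 2)·p = 153 · (1/144) = 17/16.
E[α(G)] ≥ n − E[|E(G)|] = 18 − 17/16 = 271/16.
Numerically: ≈ 16.9375.
(This is only a lower bound; the true E[α(G)] may be larger.)

E[α(G)] ≥ 271/16 ≈ 16.9375.


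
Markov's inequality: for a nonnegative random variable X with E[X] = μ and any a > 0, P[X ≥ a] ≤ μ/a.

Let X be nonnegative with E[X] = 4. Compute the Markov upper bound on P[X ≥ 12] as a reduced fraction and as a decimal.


μ = E[X] = 4, a = 12.
Markov: P[X ≥ 12] ≤ μ/a = (4)/12 = 1/3.
Numerically: ≈ 0.333.
(Since a = 12 > μ = 4.000, the bound 1/3 is < 1 and informative.)

P[X ≥ 12] ≤ 1/3 ≈ 0.333.


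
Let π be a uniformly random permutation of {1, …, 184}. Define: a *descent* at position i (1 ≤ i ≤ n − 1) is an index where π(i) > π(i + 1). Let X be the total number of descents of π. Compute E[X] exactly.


Write X = Σ X_I over i = 1, …, 183, with X_I the indicator of one descent.
There are 183 indicators.
For each fixed i, the pair (π(i), π(i+1)) is a uniformly random ordered pair of distinct values from {1, …, 184}; by symmetry P[π(i) > π(i+1)] = 1/2.
By linearity: E[X] = 183 · (1/2) = (184 − 1) · (1/2) = 183/2 ≈ 91.500000.

E[X] = 183/2 = 91.500000.


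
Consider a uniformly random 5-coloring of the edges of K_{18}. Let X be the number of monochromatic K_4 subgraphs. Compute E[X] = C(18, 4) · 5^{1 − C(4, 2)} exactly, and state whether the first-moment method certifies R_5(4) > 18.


E[X] = C(18, 4) · 5^{1 − 6} = 3060 · 5^{−5} = 3060/3125.
As a reduced fraction: E[X] = 612/625 ≈ 0.9792000.
Is E[X] < 1? YES.
Since E[X] < 1, there exists a 5-coloring of K_{18} with no monochromatic K_4; hence R_5(4) > 18.

E[X] = 612/625 ≈ 0.9792000; E[X] < 1, so R_5(4) > 18.


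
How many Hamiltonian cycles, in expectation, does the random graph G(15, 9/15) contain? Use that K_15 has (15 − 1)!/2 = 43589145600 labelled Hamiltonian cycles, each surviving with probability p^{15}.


K_15 has (15 − 1)!/2 = 43589145600 labelled Hamiltonian cycles.
For each such Hamiltonian cycle H, let X_H = 1 if all 15 edges of H are present in G. Then P[X_H = 1] = p^{15} = (3/5)^{15} = 14348907/30517578125.
Summing the indicators: E[X] = Σ_H E[X_H] = 43589145600 · p^{15} = 43589145600 · 14348907/30517578125 = 25018263856954368/1220703125.
Numerically: E[X] ≈ 2.05e+07.

E[X] = 43589145600 · (3/5)^{15} = 25018263856954368/1220703125 ≈ 2.05e+07.


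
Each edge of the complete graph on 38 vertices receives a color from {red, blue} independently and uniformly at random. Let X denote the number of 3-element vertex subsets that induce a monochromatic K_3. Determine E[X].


Let X = Σ_S X_S over the C(38, 3) = 8436 subsets S of size 3, where X_S = 1 if the K_3 on S is monochromatic.
For a fixed S, the K_3 on S has C(3, 2) = 3 edges. P[all 3 edges red] = (1/2)^3, and likewise for blue, so P[monochromatic] = 2·(1/2)^3 = 2^{1 − 3} = 1/4.
By linearity of expectation: E[X] = C(38, 3) · 2^{1 − 3} = 8436 · 1/4 = 2109.
Numerically: E[X] ≈ 2109.000.

E[X] = C(38,3)·2^(1−C(3,2)) = 2109 ≈ 2109.000.


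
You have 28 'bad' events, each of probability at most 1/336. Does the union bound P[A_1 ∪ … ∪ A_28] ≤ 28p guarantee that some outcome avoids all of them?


Union bound: P[∪_{i=1}^{28} A_i] ≤ Σ_i P[A_i] ≤ 28·p = 28·(1/336) = 1/12.
Numerically: 1/12 ≈ 0.083.
Is 1/12 < 1? YES.
Since P[∪ A_i] ≤ 1/12 < 1, the complement has P[∩ A_i^c] ≥ 1 − 1/12 = 11/12 > 0, so some outcome avoids every A_i.

28·p = 1/12 ≈ 0.083; existence CERTIFIED by the union bound.


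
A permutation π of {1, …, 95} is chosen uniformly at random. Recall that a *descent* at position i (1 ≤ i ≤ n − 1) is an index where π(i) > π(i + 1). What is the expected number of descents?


Write X = Σ X_I over i = 1, …, 94, with X_I the indicator of one descent.
There are 94 indicators.
For each fixed i, the pair (π(i), π(i+1)) is a uniformly random ordered pair of distinct values from {1, …, 95}; by symmetry P[π(i) > π(i+1)] = 1/2.
By linearity: E[X] = 94 · (1/2) = (95 − 1) · (1/2) = 47 ≈ 47.000000.

E[X] = 47 = 47.000000.


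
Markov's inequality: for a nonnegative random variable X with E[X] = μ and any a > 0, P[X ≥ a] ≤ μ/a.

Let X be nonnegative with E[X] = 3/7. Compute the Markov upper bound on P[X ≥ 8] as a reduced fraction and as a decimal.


μ = E[X] = 3/7, a = 8.
Markov: P[X ≥ 8] ≤ μ/a = (3/7)/8 = 3/56.
Numerically: ≈ 0.054.
(Since a = 8 > μ = 0.429, the bound 3/56 is < 1 and informative.)

P[X ≥ 8] ≤ 3/56 ≈ 0.054.


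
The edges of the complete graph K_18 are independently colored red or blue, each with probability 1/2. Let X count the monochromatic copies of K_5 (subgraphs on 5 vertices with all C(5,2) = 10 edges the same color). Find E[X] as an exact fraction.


Let X = Σ_S X_S over the C(18, 5) = 8568 subsets S of size 5, where X_S = 1 if the K_5 on S is monochromatic.
For a fixed S, the K_5 on S has C(5, 2) = 10 edges. P[all 10 edges red] = (1/2)^10, and likewise for blue, so P[monochromatic] = 2·(1/2)^10 = 2^{1 − 10} = 1/512.
By linearity: E[X] = C(18, 5) · 2^{1 − 10} = 8568 · 1/512 = 1071/64.
Numerically: E[X] ≈ 16.734.

E[X] = C(18,5)·2^(1−C(5,2)) = 1071/64 ≈ 16.734.


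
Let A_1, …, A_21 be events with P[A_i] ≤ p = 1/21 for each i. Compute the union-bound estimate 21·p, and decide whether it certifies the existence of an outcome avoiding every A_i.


Union bound: P[∪_{i=1}^{21} A_i] ≤ Σ_i P[A_i] ≤ 21·p = 21·(1/21) = 1.
Numerically: 1 ≈ 1.00000.
Is 1 < 1? NO.
Since the bound 1 is ≥ 1, the union bound is uninformative here; it does NOT by itself certify existence.

21·p = 1 ≈ 1.00000; existence NOT certified by the union bound.


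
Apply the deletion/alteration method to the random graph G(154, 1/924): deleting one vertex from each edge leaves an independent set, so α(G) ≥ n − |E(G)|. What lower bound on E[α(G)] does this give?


E[|E(G)|] = C(154, 2)·p = 11781 · (1/924) = 51/4.
E[α(G)] ≥ n − E[|E(G)|] = 154 − 51/4 = 565/4.
Numerically: ≈ 141.250000.
(This is only a lower bound; the true E[α(G)] may be larger.)

E[α(G)] ≥ 565/4 ≈ 141.250000.


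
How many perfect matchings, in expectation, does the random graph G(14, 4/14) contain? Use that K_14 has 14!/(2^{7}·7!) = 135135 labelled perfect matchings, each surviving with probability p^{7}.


K_14 has 14!/(2^{7}·7!) = 135135 labelled perfect matchings.
For each such perfect matching H, let X_H = 1 if all 7 edges of H are present in G. Then P[X_H = 1] = p^{7} = (2/7)^{7} = 128/823543.
By linearity of expectation: E[X] = Σ_H E[X_H] = 135135 · p^{7} = 135135 · 128/823543 = 2471040/117649.
Numerically: E[X] ≈ 21.0035.

E[X] = 135135 · (2/7)^{7} = 2471040/117649 ≈ 21.0035.


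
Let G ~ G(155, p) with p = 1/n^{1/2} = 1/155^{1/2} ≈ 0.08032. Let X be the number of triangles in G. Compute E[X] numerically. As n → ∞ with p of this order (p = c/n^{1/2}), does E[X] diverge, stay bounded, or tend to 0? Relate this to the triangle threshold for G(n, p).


Number of potential triangles: C(155, 3) = 608685.
Each occurs with probability p³ ≈ (0.08032)³ ≈ 5.182060e-04.
By linearity: E[X] = C(155, 3)·p³ ≈ 608685 · 5.182060e-04 ≈ 315.4242.
Since α = 1/2 < 1, p = c/n^{1/2} ≫ 1/n is above the triangle threshold p ~ 1/n. Asymptotically E[X] ~ (c³/6)·n^{3(1−α)} = (1³/6)·n^{1.5} → ∞; triangles are abundant w.h.p.

E[X] ≈ 315.4242; in regime p = Θ(1/n^{1/2}) E[X] diverges (above the triangle threshold p ~ 1/n).


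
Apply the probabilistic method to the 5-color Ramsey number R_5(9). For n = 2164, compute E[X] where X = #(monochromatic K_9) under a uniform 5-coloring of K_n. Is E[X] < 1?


E[X] = C(2164, 9) · 5^{1 − 36} = 2820446946663120530187432 · 5^{−35} = 2820446946663120530187432/2910383045673370361328125.
As a reduced fraction: E[X] = 2820446946663120530187432/2910383045673370361328125 ≈ 0.969098.
Is E[X] < 1? YES.
Since E[X] < 1, there exists a 5-coloring of K_{2164} with no monochromatic K_9; hence R_5(9) > 2164.

E[X] = 2820446946663120530187432/2910383045673370361328125 ≈ 0.969098; E[X] < 1, so R_5(9) > 2164.


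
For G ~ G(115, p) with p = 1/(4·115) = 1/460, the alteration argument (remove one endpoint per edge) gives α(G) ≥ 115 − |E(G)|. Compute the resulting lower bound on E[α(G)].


E[|E(G)|] = C(115, 2)·p = 6555 · (1/460) = 57/4.
E[α(G)] ≥ n − E[|E(G)|] = 115 − 57/4 = 403/4.
Numerically: ≈ 100.75000.
(This is only a lower bound; the true E[α(G)] may be larger.)

E[α(G)] ≥ 403/4 ≈ 100.75000.


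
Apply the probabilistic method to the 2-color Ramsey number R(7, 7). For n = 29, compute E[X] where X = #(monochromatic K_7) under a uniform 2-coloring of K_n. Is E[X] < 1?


E[X] = C(29, 7) · 2^{1 − 21} = 1560780 · 2^{−20} = 1560780/1048576.
As a reduced fraction: E[X] = 390195/262144 ≈ 1.488.
Is E[X] < 1? NO.
Since E[X] ≥ 1, the first-moment bound is inconclusive at n = 29; it does NOT by itself certify R(7, 7) > 29.

E[X] = 390195/262144 ≈ 1.488; E[X] ≥ 1; first-moment method inconclusive here.


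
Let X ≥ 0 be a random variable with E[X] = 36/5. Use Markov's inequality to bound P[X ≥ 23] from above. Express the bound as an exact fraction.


μ = E[X] = 36/5, a = 23.
Markov: P[X ≥ 23] ≤ μ/a = (36/5)/23 = 36/115.
Numerically: ≈ 0.313043.
(Since a = 23 > μ = 7.200000, the bound 36/115 is < 1 and informative.)

P[X ≥ 23] ≤ 36/115 ≈ 0.313043.


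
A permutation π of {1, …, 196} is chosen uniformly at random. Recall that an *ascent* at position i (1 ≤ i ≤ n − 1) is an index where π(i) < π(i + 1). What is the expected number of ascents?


Write X = Σ X_I over i = 1, …, 195, with X_I the indicator of one ascent.
There are 195 indicators.
For each fixed i, the pair (π(i), π(i+1)) is a uniformly random ordered pair of distinct values from {1, …, 196}; by symmetry P[π(i) < π(i+1)] = 1/2.
By linearity: E[X] = 195 · (1/2) = (196 − 1) · (1/2) = 195/2 ≈ 97.500000.

E[X] = 195/2 = 97.500000.


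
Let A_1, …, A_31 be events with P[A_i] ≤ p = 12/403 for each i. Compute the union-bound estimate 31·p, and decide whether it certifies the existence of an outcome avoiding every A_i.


Union bound: P[∪_{i=1}^{31} A_i] ≤ Σ_i P[A_i] ≤ 31·p = 31·(12/403) = 12/13.
Numerically: 12/13 ≈ 0.9231.
Is 12/13 < 1? YES.
Since P[∪ A_i] ≤ 12/13 < 1, the complement has P[∩ A_i^c] ≥ 1 − 12/13 = 1/13 > 0, so some outcome avoids every A_i.

31·p = 12/13 ≈ 0.9231; existence CERTIFIED by the union bound.


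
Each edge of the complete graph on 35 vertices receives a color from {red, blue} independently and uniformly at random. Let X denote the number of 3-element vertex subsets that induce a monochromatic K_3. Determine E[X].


Let X = Σ_S X_S over the C(35, 3) = 6545 subsets S of size 3, where X_S = 1 if the K_3 on S is monochromatic.
For a fixed S, the K_3 on S has C(3, 2) = 3 edges. P[all 3 edges red] = (1/2)^3, and likewise for blue, so P[monochromatic] = 2·(1/2)^3 = 2^{1 − 3} = 1/4.
By linearity of expectation: E[X] = C(35, 3) · 2^{1 − 3} = 6545 · 1/4 = 6545/4.
Numerically: E[X] ≈ 1636.25000.

E[X] = C(35,3)·2^(1−C(3,2)) = 6545/4 ≈ 1636.25000.


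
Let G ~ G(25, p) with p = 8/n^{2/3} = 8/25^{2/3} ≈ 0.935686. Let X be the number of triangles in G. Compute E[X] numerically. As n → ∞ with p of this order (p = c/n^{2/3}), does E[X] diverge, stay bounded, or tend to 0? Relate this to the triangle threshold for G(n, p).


Number of potential triangles: C(25, 3) = 2300.
Each occurs with probability p³ ≈ (0.935686)³ ≈ 8.19200000e-01.
By linearity: E[X] = C(25, 3)·p³ ≈ 2300 · 8.19200000e-01 ≈ 1884.160000.
Since α = 2/3 < 1, p = c/n^{2/3} ≫ 1/n is above the triangle threshold p ~ 1/n. Asymptotically E[X] ~ (c³/6)·n^{3(1−α)} = (8³/6)·n^{1} → ∞; triangles are abundant w.h.p.

E[X] ≈ 1884.160000; in regime p = Θ(1/n^{2/3}) E[X] diverges (above the triangle threshold p ~ 1/n).


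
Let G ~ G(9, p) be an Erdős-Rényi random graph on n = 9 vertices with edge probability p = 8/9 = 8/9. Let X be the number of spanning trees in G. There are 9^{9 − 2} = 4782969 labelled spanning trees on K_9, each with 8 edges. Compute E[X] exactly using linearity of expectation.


K_9 has 9^{9 − 2} = 4782969 labelled spanning trees.
For each such spanning tree H, let X_H = 1 if all 8 edges of H are present in G. Then P[X_H = 1] = p^{8} = (8/9)^{8} = 16777216/43046721.
Summing the indicators: E[X] = Σ_H E[X_H] = 4782969 · p^{8} = 4782969 · 16777216/43046721 = 16777216/9.
Numerically: E[X] ≈ 1.864e+06.

E[X] = 4782969 · (8/9)^{8} = 16777216/9 ≈ 1.864e+06.


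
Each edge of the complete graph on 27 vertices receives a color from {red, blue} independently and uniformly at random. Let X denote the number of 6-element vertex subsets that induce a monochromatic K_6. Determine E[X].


Let X = Σ_S X_S over the C(27, 6) = 296010 subsets S of size 6, where X_S = 1 if the K_6 on S is monochromatic.
For a fixed S, the K_6 on S has C(6, 2) = 15 edges. P[all 15 edges red] = (1/2)^15, and likewise for blue, so P[monochromatic] = 2·(1/2)^15 = 2^{1 − 15} = 1/16384.
Summing: E[X] = C(27, 6) · 2^{1 − 15} = 296010 · 1/16384 = 148005/8192.
Numerically: E[X] ≈ 18.067017.

E[X] = C(27,6)·2^(1−C(6,2)) = 148005/8192 ≈ 18.067017.


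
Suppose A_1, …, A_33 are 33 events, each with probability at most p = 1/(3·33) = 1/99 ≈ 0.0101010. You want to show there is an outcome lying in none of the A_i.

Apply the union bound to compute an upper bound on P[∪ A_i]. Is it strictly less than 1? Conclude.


Union bound: P[∪_{i=1}^{33} A_i] ≤ Σ_i P[A_i] ≤ 33·p = 33·(1/99) = 1/3.
Numerically: 1/3 ≈ 0.3333333.
Is 1/3 < 1? YES.
Since P[∪ A_i] ≤ 1/3 < 1, the complement has P[∩ A_i^c] ≥ 1 − 1/3 = 2/3 > 0, so some outcome avoids every A_i.

33·p = 1/3 ≈ 0.3333333; existence CERTIFIED by the union bound.


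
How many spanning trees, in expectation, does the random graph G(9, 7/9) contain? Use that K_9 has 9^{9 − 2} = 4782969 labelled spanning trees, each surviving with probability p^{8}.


K_9 has 9^{9 − 2} = 4782969 labelled spanning trees.
For each such spanning tree H, let X_H = 1 if all 8 edges of H are present in G. Then P[X_H = 1] = p^{8} = (7/9)^{8} = 5764801/43046721.
By linearity of expectation: E[X] = Σ_H E[X_H] = 4782969 · p^{8} = 4782969 · 5764801/43046721 = 5764801/9.
Numerically: E[X] ≈ 640533.

E[X] = 4782969 · (7/9)^{8} = 5764801/9 ≈ 640533.


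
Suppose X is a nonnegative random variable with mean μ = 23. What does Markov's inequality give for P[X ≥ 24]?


μ = E[X] = 23, a = 24.
Markov: P[X ≥ 24] ≤ μ/a = (23)/24 = 23/24.
Numerically: ≈ 0.9583.
(Since a = 24 > μ = 23.0000, the bound 23/24 is < 1 and informative.)

P[X ≥ 24] ≤ 23/24 ≈ 0.9583.


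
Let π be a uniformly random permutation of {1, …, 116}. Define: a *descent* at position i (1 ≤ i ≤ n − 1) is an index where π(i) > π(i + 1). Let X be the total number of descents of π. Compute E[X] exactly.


Write X = Σ X_I over i = 1, …, 115, with X_I the indicator of one descent.
There are 115 indicators.
For each fixed i, the pair (π(i), π(i+1)) is a uniformly random ordered pair of distinct values from {1, …, 116}; by symmetry P[π(i) > π(i+1)] = 1/2.
By linearity: E[X] = 115 · (1/2) = (116 − 1) · (1/2) = 115/2 ≈ 57.5000.

E[X] = 115/2 = 57.5000.


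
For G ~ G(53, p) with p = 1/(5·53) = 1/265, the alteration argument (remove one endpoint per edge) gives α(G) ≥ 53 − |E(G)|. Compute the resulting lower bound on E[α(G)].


E[|E(G)|] = C(53, 2)·p = 1378 · (1/265) = 26/5.
E[α(G)] ≥ n − E[|E(G)|] = 53 − 26/5 = 239/5.
Numerically: ≈ 47.8000.
(This is only a lower bound; the true E[α(G)] may be larger.)

E[α(G)] ≥ 239/5 ≈ 47.8000.


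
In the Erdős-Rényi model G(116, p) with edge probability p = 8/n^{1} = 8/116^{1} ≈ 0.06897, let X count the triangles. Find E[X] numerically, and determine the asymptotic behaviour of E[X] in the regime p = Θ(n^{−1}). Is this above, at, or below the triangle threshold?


Number of potential triangles: C(116, 3) = 253460.
Each occurs with probability p³ ≈ (0.06897)³ ≈ 3.280167e-04.
By linearity: E[X] = C(116, 3)·p³ ≈ 253460 · 3.280167e-04 ≈ 83.1391.
Here α = 1, so p = 8/n is exactly at the triangle threshold p ~ 1/n. Asymptotically E[X] → c³/6 = 8³/6 = 256/3 ≈ 85.3333, a bounded constant. In this regime the triangle count is asymptotically Poisson(c³/6).

E[X] ≈ 83.1391; in regime p = Θ(1/n^{1}) E[X] stays bounded (at the triangle threshold p ~ 1/n).


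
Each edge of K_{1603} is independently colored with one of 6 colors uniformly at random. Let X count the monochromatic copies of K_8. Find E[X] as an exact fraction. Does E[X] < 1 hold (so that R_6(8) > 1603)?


E[X] = C(1603, 8) · 6^{1 − 28} = 1062551202482611197720 · 6^{−27} = 1062551202482611197720/1023490369077469249536.
As a reduced fraction: E[X] = 14757655590036266635/14215144014964850688 ≈ 1.038164.
Is E[X] < 1? NO.
Since E[X] ≥ 1, the first-moment bound is inconclusive at n = 1603; it does NOT by itself certify R_6(8) > 1603.

E[X] = 14757655590036266635/14215144014964850688 ≈ 1.038164; E[X] ≥ 1; first-moment method inconclusive here.


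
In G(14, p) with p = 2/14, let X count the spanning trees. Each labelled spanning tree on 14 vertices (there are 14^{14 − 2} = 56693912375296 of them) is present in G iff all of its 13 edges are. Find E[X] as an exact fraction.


K_14 has 14^{14 − 2} = 56693912375296 labelled spanning trees.
For each such spanning tree H, let X_H = 1 if all 13 edges of H are present in G. Then P[X_H = 1] = p^{13} = (1/7)^{13} = 1/96889010407.
By linearity of expectation: E[X] = Σ_H E[X_H] = 56693912375296 · p^{13} = 56693912375296 · 1/96889010407 = 4096/7.
Numerically: E[X] ≈ 585.1.

E[X] = 56693912375296 · (1/7)^{13} = 4096/7 ≈ 585.1.


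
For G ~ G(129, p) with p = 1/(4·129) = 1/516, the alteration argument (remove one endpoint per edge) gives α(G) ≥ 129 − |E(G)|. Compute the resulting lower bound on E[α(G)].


E[|E(G)|] = C(129, 2)·p = 8256 · (1/516) = 16.
E[α(G)] ≥ n − E[|E(G)|] = 129 − 16 = 113.
Numerically: ≈ 113.00000.
(This is only a lower bound; the true E[α(G)] may be larger.)

E[α(G)] ≥ 113 ≈ 113.00000.


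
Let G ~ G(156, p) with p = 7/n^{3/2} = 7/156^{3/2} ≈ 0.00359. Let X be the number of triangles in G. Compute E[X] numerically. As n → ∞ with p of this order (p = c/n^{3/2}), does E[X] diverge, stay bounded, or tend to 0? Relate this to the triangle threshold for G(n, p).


Number of potential triangles: C(156, 3) = 620620.
Each occurs with probability p³ ≈ (0.00359)³ ≈ 4.63696e-08.
By linearity: E[X] = C(156, 3)·p³ ≈ 620620 · 4.63696e-08 ≈ 0.029.
Since α = 3/2 > 1, p = c/n^{3/2} = o(1/n) is below the triangle threshold p ~ 1/n. Asymptotically E[X] ~ (c³/6)·n^{3(1−α)} = (7³/6)·n^{-1.5} → 0, so by Markov's inequality G has no triangles w.h.p.

E[X] ≈ 0.029; in regime p = Θ(1/n^{3/2}) E[X] tends to 0 (below the triangle threshold p ~ 1/n).


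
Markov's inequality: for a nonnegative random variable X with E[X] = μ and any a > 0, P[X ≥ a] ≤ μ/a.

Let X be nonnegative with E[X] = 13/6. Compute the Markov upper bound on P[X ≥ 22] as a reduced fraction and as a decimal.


μ = E[X] = 13/6, a = 22.
Markov: P[X ≥ 22] ≤ μ/a = (13/6)/22 = 13/132.
Numerically: ≈ 0.09848.
(Since a = 22 > μ = 2.16667, the bound 13/132 is < 1 and informative.)

P[X ≥ 22] ≤ 13/132 ≈ 0.09848.


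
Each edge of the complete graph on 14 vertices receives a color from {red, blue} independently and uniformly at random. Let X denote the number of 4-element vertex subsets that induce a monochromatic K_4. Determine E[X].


Let X = Σ_S X_S over the C(14, 4) = 1001 subsets S of size 4, where X_S = 1 if the K_4 on S is monochromatic.
For a fixed S, the K_4 on S has C(4, 2) = 6 edges. P[all 6 edges red] = (1/2)^6, and likewise for blue, so P[monochromatic] = 2·(1/2)^6 = 2^{1 − 6} = 1/32.
Summing: E[X] = C(14, 4) · 2^{1 − 6} = 1001 · 1/32 = 1001/32.
Numerically: E[X] ≈ 31.281250.

E[X] = C(14,4)·2^(1−C(4,2)) = 1001/32 ≈ 31.281250.


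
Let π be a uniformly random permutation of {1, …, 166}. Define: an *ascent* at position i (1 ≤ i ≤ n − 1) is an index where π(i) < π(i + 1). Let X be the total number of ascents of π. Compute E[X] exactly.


Write X = Σ X_I over i = 1, …, 165, with X_I the indicator of one ascent.
There are 165 indicators.
For each fixed i, the pair (π(i), π(i+1)) is a uniformly random ordered pair of distinct values from {1, …, 166}; by symmetry P[π(i) < π(i+1)] = 1/2.
By linearity: E[X] = 165 · (1/2) = (166 − 1) · (1/2) = 165/2 ≈ 82.500000.

E[X] = 165/2 = 82.500000.


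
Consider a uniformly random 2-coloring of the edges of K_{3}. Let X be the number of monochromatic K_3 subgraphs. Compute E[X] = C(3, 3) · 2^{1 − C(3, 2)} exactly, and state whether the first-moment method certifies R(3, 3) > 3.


E[X] = C(3, 3) · 2^{1 − 3} = 1 · 2^{−2} = 1/4.
As a reduced fraction: E[X] = 1/4 ≈ 0.2500.
Is E[X] < 1? YES.
Since E[X] < 1, there exists a 2-coloring of K_{3} with no monochromatic K_3; hence R(3, 3) > 3.

E[X] = 1/4 ≈ 0.2500; E[X] < 1, so R(3, 3) > 3.


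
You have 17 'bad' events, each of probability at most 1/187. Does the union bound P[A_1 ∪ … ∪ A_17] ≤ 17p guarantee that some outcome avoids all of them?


Union bound: P[∪_{i=1}^{17} A_i] ≤ Σ_i P[A_i] ≤ 17·p = 17·(1/187) = 1/11.
Numerically: 1/11 ≈ 0.0909.
Is 1/11 < 1? YES.
Since P[∪ A_i] ≤ 1/11 < 1, the complement has P[∩ A_i^c] ≥ 1 − 1/11 = 10/11 > 0, so some outcome avoids every A_i.

17·p = 1/11 ≈ 0.0909; existence CERTIFIED by the union bound.


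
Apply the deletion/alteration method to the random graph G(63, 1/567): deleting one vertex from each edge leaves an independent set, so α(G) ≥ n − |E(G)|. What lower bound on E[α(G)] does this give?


E[|E(G)|] = C(63, 2)·p = 1953 · (1/567) = 31/9.
E[α(G)] ≥ n − E[|E(G)|] = 63 − 31/9 = 536/9.
Numerically: ≈ 59.556.
(This is only a lower bound; the true E[α(G)] may be larger.)

E[α(G)] ≥ 536/9 ≈ 59.556.


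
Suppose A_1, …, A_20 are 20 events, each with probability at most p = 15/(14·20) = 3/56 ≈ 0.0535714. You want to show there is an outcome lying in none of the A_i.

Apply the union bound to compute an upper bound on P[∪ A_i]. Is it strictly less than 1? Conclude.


Union bound: P[∪_{i=1}^{20} A_i] ≤ Σ_i P[A_i] ≤ 20·p = 20·(3/56) = 15/14.
Numerically: 15/14 ≈ 1.0714286.
Is 15/14 < 1? NO.
Since the bound 15/14 is ≥ 1, the union bound is uninformative here; it does NOT by itself certify existence.

20·p = 15/14 ≈ 1.0714286; existence NOT certified by the union bound.


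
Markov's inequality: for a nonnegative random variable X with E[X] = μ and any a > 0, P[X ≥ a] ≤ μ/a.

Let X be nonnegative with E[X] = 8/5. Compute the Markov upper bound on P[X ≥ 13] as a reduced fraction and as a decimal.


μ = E[X] = 8/5, a = 13.
Markov: P[X ≥ 13] ≤ μ/a = (8/5)/13 = 8/65.
Numerically: ≈ 0.123077.
(Since a = 13 > μ = 1.600000, the bound 8/65 is < 1 and informative.)

P[X ≥ 13] ≤ 8/65 ≈ 0.123077.


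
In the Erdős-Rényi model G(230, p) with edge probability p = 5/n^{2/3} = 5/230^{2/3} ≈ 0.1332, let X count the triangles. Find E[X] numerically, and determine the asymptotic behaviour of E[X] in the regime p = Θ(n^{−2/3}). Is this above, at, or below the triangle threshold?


Number of potential triangles: C(230, 3) = 2001460.
Each occurs with probability p³ ≈ (0.1332)³ ≈ 2.362949e-03.
By linearity: E[X] = C(230, 3)·p³ ≈ 2001460 · 2.362949e-03 ≈ 4729.3478.
Since α = 2/3 < 1, p = c/n^{2/3} ≫ 1/n is above the triangle threshold p ~ 1/n. Asymptotically E[X] ~ (c³/6)·n^{3(1−α)} = (5³/6)·n^{1} → ∞; triangles are abundant w.h.p.

E[X] ≈ 4729.3478; in regime p = Θ(1/n^{2/3}) E[X] diverges (above the triangle threshold p ~ 1/n).


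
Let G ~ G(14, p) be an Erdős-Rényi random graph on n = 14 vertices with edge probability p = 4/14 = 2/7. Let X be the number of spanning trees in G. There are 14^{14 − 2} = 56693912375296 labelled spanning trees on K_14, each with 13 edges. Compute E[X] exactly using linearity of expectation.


K_14 has 14^{14 − 2} = 56693912375296 labelled spanning trees.
For each such spanning tree H, let X_H = 1 if all 13 edges of H are present in G. Then P[X_H = 1] = p^{13} = (2/7)^{13} = 8192/96889010407.
By linearity of expectation: E[X] = Σ_H E[X_H] = 56693912375296 · p^{13} = 56693912375296 · 8192/96889010407 = 33554432/7.
Numerically: E[X] ≈ 4.7935e+06.

E[X] = 56693912375296 · (2/7)^{13} = 33554432/7 ≈ 4.7935e+06.


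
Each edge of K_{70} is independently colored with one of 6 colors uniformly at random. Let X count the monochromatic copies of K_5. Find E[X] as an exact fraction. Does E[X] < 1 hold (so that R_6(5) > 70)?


E[X] = C(70, 5) · 6^{1 − 10} = 12103014 · 6^{−9} = 12103014/10077696.
As a reduced fraction: E[X] = 2017169/1679616 ≈ 1.2009703.
Is E[X] < 1? NO.
Since E[X] ≥ 1, the first-moment bound is inconclusive at n = 70; it does NOT by itself certify R_6(5) > 70.

E[X] = 2017169/1679616 ≈ 1.2009703; E[X] ≥ 1; first-moment method inconclusive here.


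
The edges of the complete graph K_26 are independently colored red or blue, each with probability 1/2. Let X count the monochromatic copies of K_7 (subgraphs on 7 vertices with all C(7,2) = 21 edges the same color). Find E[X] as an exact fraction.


Let X = Σ_S X_S over the C(26, 7) = 657800 subsets S of size 7, where X_S = 1 if the K_7 on S is monochromatic.
For a fixed S, the K_7 on S has C(7, 2) = 21 edges. P[all 21 edges red] = (1/2)^21, and likewise for blue, so P[monochromatic] = 2·(1/2)^21 = 2^{1 − 21} = 1/1048576.
By linearity of expectation: E[X] = C(26, 7) · 2^{1 − 21} = 657800 · 1/1048576 = 82225/131072.
Numerically: E[X] ≈ 0.62733.

E[X] = C(26,7)·2^(1−C(7,2)) = 82225/131072 ≈ 0.62733.


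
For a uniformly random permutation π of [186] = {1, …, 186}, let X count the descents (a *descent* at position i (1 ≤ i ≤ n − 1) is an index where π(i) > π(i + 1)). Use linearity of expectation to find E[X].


Write X = Σ X_I over i = 1, …, 185, with X_I the indicator of one descent.
There are 185 indicators.
For each fixed i, the pair (π(i), π(i+1)) is a uniformly random ordered pair of distinct values from {1, …, 186}; by symmetry P[π(i) > π(i+1)] = 1/2.
By linearity: E[X] = 185 · (1/2) = (186 − 1) · (1/2) = 185/2 ≈ 92.500000.

E[X] = 185/2 = 92.500000.


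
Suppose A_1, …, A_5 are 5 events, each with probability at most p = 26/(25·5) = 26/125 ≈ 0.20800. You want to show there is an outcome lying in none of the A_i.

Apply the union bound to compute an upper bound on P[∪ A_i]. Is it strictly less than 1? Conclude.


Union bound: P[∪_{i=1}^{5} A_i] ≤ Σ_i P[A_i] ≤ 5·p = 5·(26/125) = 26/25.
Numerically: 26/25 ≈ 1.04000.
Is 26/25 < 1? NO.
Since the bound 26/25 is ≥ 1, the union bound is uninformative here; it does NOT by itself certify existence.

5·p = 26/25 ≈ 1.04000; existence NOT certified by the union bound.


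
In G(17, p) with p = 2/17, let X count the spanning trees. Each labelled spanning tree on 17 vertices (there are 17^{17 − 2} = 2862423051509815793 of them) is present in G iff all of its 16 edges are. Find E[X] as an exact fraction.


K_17 has 17^{17 − 2} = 2862423051509815793 labelled spanning trees.
For each such spanning tree H, let X_H = 1 if all 16 edges of H are present in G. Then P[X_H = 1] = p^{16} = (2/17)^{16} = 65536/48661191875666868481.
By linearity of expectation: E[X] = Σ_H E[X_H] = 2862423051509815793 · p^{16} = 2862423051509815793 · 65536/48661191875666868481 = 65536/17.
Numerically: E[X] ≈ 3855.06.

E[X] = 2862423051509815793 · (2/17)^{16} = 65536/17 ≈ 3855.06.


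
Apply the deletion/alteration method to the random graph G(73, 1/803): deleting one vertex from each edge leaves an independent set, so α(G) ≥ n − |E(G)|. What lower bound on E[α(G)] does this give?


E[|E(G)|] = C(73, 2)·p = 2628 · (1/803) = 36/11.
E[α(G)] ≥ n − E[|E(G)|] = 73 − 36/11 = 767/11.
Numerically: ≈ 69.7273.
(This is only a lower bound; the true E[α(G)] may be larger.)

E[α(G)] ≥ 767/11 ≈ 69.7273.


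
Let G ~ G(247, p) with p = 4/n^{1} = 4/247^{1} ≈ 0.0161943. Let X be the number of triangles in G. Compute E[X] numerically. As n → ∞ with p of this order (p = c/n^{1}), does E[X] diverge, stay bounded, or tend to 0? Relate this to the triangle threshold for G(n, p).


Number of potential triangles: C(247, 3) = 2481115.
Each occurs with probability p³ ≈ (0.0161943)³ ≈ 4.24706702e-06.
By linearity: E[X] = C(247, 3)·p³ ≈ 2481115 · 4.24706702e-06 ≈ 10.537462.
Here α = 1, so p = 4/n is exactly at the triangle threshold p ~ 1/n. Asymptotically E[X] → c³/6 = 4³/6 = 32/3 ≈ 10.666667, a bounded constant. In this regime the triangle count is asymptotically Poisson(c³/6).

E[X] ≈ 10.537462; in regime p = Θ(1/n^{1}) E[X] stays bounded (at the triangle threshold p ~ 1/n).


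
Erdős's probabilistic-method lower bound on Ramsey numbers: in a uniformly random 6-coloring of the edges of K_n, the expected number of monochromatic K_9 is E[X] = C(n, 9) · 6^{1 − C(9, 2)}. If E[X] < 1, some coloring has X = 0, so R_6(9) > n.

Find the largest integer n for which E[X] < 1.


We need C(n, 9) · 6^{1 − 36} < 1, i.e. C(n, 9) < 6^{36 − 1} = 1719070799748422591028658176.
Check values of n near the boundary:
  n = 4407: C(4407, 9) = 1713856532599459170657070050; 1713856532599459170657070050 < 1719070799748422591028658176? YES
  n = 4408: C(4408, 9) = 1717362945146264156457459600; 1717362945146264156457459600 < 1719070799748422591028658176? YES
  n = 4409: C(4409, 9) = 1720875732988608787686577131; 1720875732988608787686577131 < 1719070799748422591028658176? NO
  n = 4410: C(4410, 9) = 1724394906266704102180823710; 1724394906266704102180823710 < 1719070799748422591028658176? NO
  n = 4411: C(4411, 9) = 1727920475134582415883601405; 1727920475134582415883601405 < 1719070799748422591028658176? NO
The largest n with C(n, 9) < 1719070799748422591028658176 is n = 4408 (where E[X] = 35778394690547169926197075/35813974994758803979763712 ≈ 0.999). Hence R_6(9) > 4408, i.e. R_6(9) ≥ 4409.

Largest n = 4408; hence R_6(9) > 4408.


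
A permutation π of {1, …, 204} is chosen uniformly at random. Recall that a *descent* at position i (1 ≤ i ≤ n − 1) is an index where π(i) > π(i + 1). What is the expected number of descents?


Write X = Σ X_I over i = 1, …, 203, with X_I the indicator of one descent.
There are 203 indicators.
For each fixed i, the pair (π(i), π(i+1)) is a uniformly random ordered pair of distinct values from {1, …, 204}; by symmetry P[π(i) > π(i+1)] = 1/2.
By linearity: E[X] = 203 · (1/2) = (204 − 1) · (1/2) = 203/2 ≈ 101.5000.

E[X] = 203/2 = 101.5000.


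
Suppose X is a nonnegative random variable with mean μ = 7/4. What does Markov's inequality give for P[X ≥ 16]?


μ = E[X] = 7/4, a = 16.
Markov: P[X ≥ 16] ≤ μ/a = (7/4)/16 = 7/64.
Numerically: ≈ 0.109.
(Since a = 16 > μ = 1.750, the bound 7/64 is < 1 and informative.)

P[X ≥ 16] ≤ 7/64 ≈ 0.109.


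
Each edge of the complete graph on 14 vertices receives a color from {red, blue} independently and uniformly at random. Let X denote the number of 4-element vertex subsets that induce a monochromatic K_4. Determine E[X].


Let X = Σ_S X_S over the C(14, 4) = 1001 subsets S of size 4, where X_S = 1 if the K_4 on S is monochromatic.
For a fixed S, the K_4 on S has C(4, 2) = 6 edges. P[all 6 edges red] = (1/2)^6, and likewise for blue, so P[monochromatic] = 2·(1/2)^6 = 2^{1 − 6} = 1/32.
Summing: E[X] = C(14, 4) · 2^{1 − 6} = 1001 · 1/32 = 1001/32.
Numerically: E[X] ≈ 31.281250.

E[X] = C(14,4)·2^(1−C(4,2)) = 1001/32 ≈ 31.281250.


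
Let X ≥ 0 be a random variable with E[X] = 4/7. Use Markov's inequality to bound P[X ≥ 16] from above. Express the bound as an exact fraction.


μ = E[X] = 4/7, a = 16.
Markov: P[X ≥ 16] ≤ μ/a = (4/7)/16 = 1/28.
Numerically: ≈ 0.035714.
(Since a = 16 > μ = 0.571429, the bound 1/28 is < 1 and informative.)

P[X ≥ 16] ≤ 1/28 ≈ 0.035714.


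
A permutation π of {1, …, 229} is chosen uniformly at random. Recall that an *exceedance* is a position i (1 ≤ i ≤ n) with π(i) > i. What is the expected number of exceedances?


Write X = Σ_{i=1}^{229} X_i, where X_i = 1_{π(i) > i}.
For each fixed i, π(i) is uniform over {1, …, 229} (marginal of a uniform permutation), so P[π(i) > i] = (n − i)/n. Summing: Σ_{i=1}^{229} (n − i)/n = (0 + 1 + … + 228)/229 = 229(229 − 1)/(2·229) = (229 − 1)/2.
Hence E[X] = Σ_{i=1}^{229} (229 − i)/229 = 114 ≈ 114.000.

E[X] = 114 = 114.000.


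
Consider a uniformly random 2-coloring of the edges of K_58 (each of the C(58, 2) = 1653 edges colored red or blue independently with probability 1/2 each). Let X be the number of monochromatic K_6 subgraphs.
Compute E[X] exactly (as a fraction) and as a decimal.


Let X = Σ_S X_S over the C(58, 6) = 40475358 subsets S of size 6, where X_S = 1 if the K_6 on S is monochromatic.
For a fixed S, the K_6 on S has C(6, 2) = 15 edges. P[all 15 edges red] = (1/2)^15, and likewise for blue, so P[monochromatic] = 2·(1/2)^15 = 2^{1 − 15} = 1/16384.
By linearity of expectation: E[X] = C(58, 6) · 2^{1 − 15} = 40475358 · 1/16384 = 20237679/8192.
Numerically: E[X] ≈ 2470.419800.

E[X] = C(58,6)·2^(1−C(6,2)) = 20237679/8192 ≈ 2470.419800.


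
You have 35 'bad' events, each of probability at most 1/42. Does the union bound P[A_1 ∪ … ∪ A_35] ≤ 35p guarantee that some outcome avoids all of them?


Union bound: P[∪_{i=1}^{35} A_i] ≤ Σ_i P[A_i] ≤ 35·p = 35·(1/42) = 5/6.
Numerically: 5/6 ≈ 0.8333.
Is 5/6 < 1? YES.
Since P[∪ A_i] ≤ 5/6 < 1, the complement has P[∩ A_i^c] ≥ 1 − 5/6 = 1/6 > 0, so some outcome avoids every A_i.

35·p = 5/6 ≈ 0.8333; existence CERTIFIED by the union bound.


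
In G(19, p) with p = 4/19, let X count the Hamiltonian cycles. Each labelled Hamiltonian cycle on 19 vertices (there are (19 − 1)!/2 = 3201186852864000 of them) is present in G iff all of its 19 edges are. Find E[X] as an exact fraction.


K_19 has (19 − 1)!/2 = 3201186852864000 labelled Hamiltonian cycles.
For each such Hamiltonian cycle H, let X_H = 1 if all 19 edges of H are present in G. Then P[X_H = 1] = p^{19} = (4/19)^{19} = 274877906944/1978419655660313589123979.
By linearity: E[X] = Σ_H E[X_H] = 3201186852864000 · p^{19} = 3201186852864000 · 274877906944/1978419655660313589123979 = 879935541851906811887616000/1978419655660313589123979.
Numerically: E[X] ≈ 444.767.

E[X] = 3201186852864000 · (4/19)^{19} = 879935541851906811887616000/1978419655660313589123979 ≈ 444.767.


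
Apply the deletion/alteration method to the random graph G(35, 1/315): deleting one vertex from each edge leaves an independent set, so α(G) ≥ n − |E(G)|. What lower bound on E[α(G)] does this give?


E[|E(G)|] = C(35, 2)·p = 595 · (1/315) = 17/9.
E[α(G)] ≥ n − E[|E(G)|] = 35 − 17/9 = 298/9.
Numerically: ≈ 33.111.
(This is only a lower bound; the true E[α(G)] may be larger.)

E[α(G)] ≥ 298/9 ≈ 33.111.


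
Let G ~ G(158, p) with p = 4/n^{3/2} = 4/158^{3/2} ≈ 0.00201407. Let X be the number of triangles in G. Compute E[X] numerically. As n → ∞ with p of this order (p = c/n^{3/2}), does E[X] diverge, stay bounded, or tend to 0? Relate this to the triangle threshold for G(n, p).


Number of potential triangles: C(158, 3) = 644956.
Each occurs with probability p³ ≈ (0.00201407)³ ≈ 8.17001930e-09.
By linearity: E[X] = C(158, 3)·p³ ≈ 644956 · 8.17001930e-09 ≈ 0.005269.
Since α = 3/2 > 1, p = c/n^{3/2} = o(1/n) is below the triangle threshold p ~ 1/n. Asymptotically E[X] ~ (c³/6)·n^{3(1−α)} = (4³/6)·n^{-1.5} → 0, so by Markov's inequality G has no triangles w.h.p.

E[X] ≈ 0.005269; in regime p = Θ(1/n^{3/2}) E[X] tends to 0 (below the triangle threshold p ~ 1/n).


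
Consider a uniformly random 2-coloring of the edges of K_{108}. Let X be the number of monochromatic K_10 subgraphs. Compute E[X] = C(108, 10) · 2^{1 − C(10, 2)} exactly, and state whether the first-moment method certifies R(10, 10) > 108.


E[X] = C(108, 10) · 2^{1 − 45} = 38722819230810 · 2^{−44} = 38722819230810/17592186044416.
As a reduced fraction: E[X] = 19361409615405/8796093022208 ≈ 2.201.
Is E[X] < 1? NO.
Since E[X] ≥ 1, the first-moment bound is inconclusive at n = 108; it does NOT by itself certify R(10, 10) > 108.

E[X] = 19361409615405/8796093022208 ≈ 2.201; E[X] ≥ 1; first-moment method inconclusive here.


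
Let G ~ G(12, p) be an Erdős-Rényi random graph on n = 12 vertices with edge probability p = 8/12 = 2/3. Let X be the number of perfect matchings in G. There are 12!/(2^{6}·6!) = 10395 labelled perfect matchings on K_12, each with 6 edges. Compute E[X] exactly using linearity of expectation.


K_12 has 12!/(2^{6}·6!) = 10395 labelled perfect matchings.
For each such perfect matching H, let X_H = 1 if all 6 edges of H are present in G. Then P[X_H = 1] = p^{6} = (2/3)^{6} = 64/729.
Summing the indicators: E[X] = Σ_H E[X_H] = 10395 · p^{6} = 10395 · 64/729 = 24640/27.
Numerically: E[X] ≈ 913.

E[X] = 10395 · (2/3)^{6} = 24640/27 ≈ 913.
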